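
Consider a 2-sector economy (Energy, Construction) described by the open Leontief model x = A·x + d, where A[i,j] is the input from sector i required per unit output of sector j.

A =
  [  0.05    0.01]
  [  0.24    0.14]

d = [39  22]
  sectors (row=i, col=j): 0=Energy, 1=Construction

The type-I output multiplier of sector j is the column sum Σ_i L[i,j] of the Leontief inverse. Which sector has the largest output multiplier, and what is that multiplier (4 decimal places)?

Energy (1.3504)

Form M = I − A:
  [  0.95   -0.01]
  [ -0.24    0.86]
Leontief inverse L = M⁻¹:
  [  1.0557    0.0123]
  [  0.2946    1.1662]
Total output x = L · d:
  x_0 = 1.0557·39 + 0.0123·22 = 41.4437
  x_1 = 0.2946·39 + 1.1662·22 = 37.1471
Output multipliers (column sums of L):
  Energy: 1.3504
  Construction: 1.1785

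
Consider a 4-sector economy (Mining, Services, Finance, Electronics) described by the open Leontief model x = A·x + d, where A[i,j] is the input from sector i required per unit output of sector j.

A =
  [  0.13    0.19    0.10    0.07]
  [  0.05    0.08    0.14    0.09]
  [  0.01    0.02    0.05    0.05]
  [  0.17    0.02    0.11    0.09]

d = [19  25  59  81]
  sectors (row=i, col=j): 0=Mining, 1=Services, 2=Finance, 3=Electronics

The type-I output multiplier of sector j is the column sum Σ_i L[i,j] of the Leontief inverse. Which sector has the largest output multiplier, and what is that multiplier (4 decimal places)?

Form M = I − A:
  [  0.87   -0.19   -0.10   -0.07]
  [ -0.05    0.92   -0.14   -0.09]
  [ -0.01   -0.02    0.95   -0.05]
  [ -0.17   -0.02   -0.11    0.91]
Leontief inverse L = M⁻¹:
  [  1.1907    0.2525    0.1772    0.1263]
  [  0.0910    1.1126    0.1883    0.1274]
  [  0.0264    0.0300    1.0672    0.0636]
  [  0.2276    0.0753    0.1662    1.1330]
Total output x = L · d:
  x_0 = 1.1907·19 + 0.2525·25 + 0.1772·59 + 0.1263·81 = 49.6173
  x_1 = 0.0910·19 + 1.1126·25 + 0.1883·59 + 0.1274·81 = 50.9717
  x_2 = 0.0264·19 + 0.0300·25 + 1.0672·59 + 0.0636·81 = 69.3736
  x_3 = 0.2276·19 + 0.0753·25 + 0.1662·59 + 1.1330·81 = 107.7862
Output multipliers (column sums of L):
  Mining: 1.5357
  Services: 1.4704
  Finance: 1.5989
  Electronics: 1.4503

Finance (1.5989)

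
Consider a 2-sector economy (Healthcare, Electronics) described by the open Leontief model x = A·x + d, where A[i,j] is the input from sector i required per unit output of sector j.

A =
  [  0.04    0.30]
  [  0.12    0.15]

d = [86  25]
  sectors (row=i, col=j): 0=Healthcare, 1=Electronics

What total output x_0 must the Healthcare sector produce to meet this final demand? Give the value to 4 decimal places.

Form M = I − A:
  [  0.96   -0.30]
  [ -0.12    0.85]
Leontief inverse L = M⁻¹:
  [  1.0897    0.3846]
  [  0.1538    1.2308]
Total output x = L · d:
  x_0 = 1.0897·86 + 0.3846·25 = 103.3333
  x_1 = 0.1538·86 + 1.2308·25 = 44.0000

103.3333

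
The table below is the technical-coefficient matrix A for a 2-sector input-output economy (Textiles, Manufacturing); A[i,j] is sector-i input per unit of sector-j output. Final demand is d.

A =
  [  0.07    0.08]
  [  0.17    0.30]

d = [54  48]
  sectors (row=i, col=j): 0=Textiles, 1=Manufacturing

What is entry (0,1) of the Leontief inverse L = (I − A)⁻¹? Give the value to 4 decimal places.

Form M = I − A:
  [  0.93   -0.08]
  [ -0.17    0.70]
Leontief inverse L = M⁻¹:
  [  1.0982    0.1255]
  [  0.2667    1.4591]
Total output x = L · d:
  x_0 = 1.0982·54 + 0.1255·48 = 65.3279
  x_1 = 0.2667·54 + 1.4591·48 = 84.4368

L[0,1] = 0.1255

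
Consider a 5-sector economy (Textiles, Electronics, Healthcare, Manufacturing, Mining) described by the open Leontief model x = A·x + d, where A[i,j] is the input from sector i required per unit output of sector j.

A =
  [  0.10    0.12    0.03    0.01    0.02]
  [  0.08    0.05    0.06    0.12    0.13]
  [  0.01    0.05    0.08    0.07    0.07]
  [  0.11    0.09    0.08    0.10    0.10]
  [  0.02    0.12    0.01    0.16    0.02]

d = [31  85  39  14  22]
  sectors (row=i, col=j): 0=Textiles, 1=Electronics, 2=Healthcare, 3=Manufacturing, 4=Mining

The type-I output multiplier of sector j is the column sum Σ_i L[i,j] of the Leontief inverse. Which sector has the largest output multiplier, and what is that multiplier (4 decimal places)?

Manufacturing (1.7381)

Form M = I − A:
  [  0.90   -0.12   -0.03   -0.01   -0.02]
  [ -0.08    0.95   -0.06   -0.12   -0.13]
  [ -0.01   -0.05    0.92   -0.07   -0.07]
  [ -0.11   -0.09   -0.08    0.90   -0.10]
  [ -0.02   -0.12   -0.01   -0.16    0.98]
Leontief inverse L = M⁻¹:
  [  1.1325    0.1568    0.0518    0.0468    0.0524]
  [  0.1270    1.1138    0.0951    0.1887    0.1764]
  [  0.0365    0.0868    1.1050    0.1162    0.1031]
  [  0.1616    0.1567    0.1189    1.1701    0.1520]
  [  0.0654    0.1661    0.0434    0.2163    1.0689]
Total output x = L · d:
  x_0 = 1.1325·31 + 0.1568·85 + 0.0518·39 + 0.0468·14 + 0.0524·22 = 52.2679
  x_1 = 0.1270·31 + 1.1138·85 + 0.0951·39 + 0.1887·14 + 0.1764·22 = 108.8464
  x_2 = 0.0365·31 + 0.0868·85 + 1.1050·39 + 0.1162·14 + 0.1031·22 = 55.5001
  x_3 = 0.1616·31 + 0.1567·85 + 0.1189·39 + 1.1701·14 + 0.1520·22 = 42.6930
  x_4 = 0.0654·31 + 0.1661·85 + 0.0434·39 + 0.2163·14 + 1.0689·22 = 44.3804
Output multipliers (column sums of L):
  Textiles: 1.5231
  Electronics: 1.6803
  Healthcare: 1.4142
  Manufacturing: 1.7381
  Mining: 1.5528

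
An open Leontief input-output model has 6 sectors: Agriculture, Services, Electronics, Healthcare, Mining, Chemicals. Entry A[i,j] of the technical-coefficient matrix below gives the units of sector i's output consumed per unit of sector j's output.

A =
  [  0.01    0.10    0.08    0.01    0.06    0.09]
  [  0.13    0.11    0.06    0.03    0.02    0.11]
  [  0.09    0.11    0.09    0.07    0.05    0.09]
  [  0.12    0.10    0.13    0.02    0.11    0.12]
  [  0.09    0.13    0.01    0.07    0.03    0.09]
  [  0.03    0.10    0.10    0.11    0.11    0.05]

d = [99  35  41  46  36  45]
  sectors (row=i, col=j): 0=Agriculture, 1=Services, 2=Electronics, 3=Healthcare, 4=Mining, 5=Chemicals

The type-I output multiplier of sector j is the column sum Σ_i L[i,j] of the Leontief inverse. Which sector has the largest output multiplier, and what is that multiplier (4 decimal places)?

Services (2.2224)

Form M = I − A:
  [  0.99   -0.10   -0.08   -0.01   -0.06   -0.09]
  [ -0.13    0.89   -0.06   -0.03   -0.02   -0.11]
  [ -0.09   -0.11    0.91   -0.07   -0.05   -0.09]
  [ -0.12   -0.10   -0.13    0.98   -0.11   -0.12]
  [ -0.09   -0.13   -0.01   -0.07    0.97   -0.09]
  [ -0.03   -0.10   -0.10   -0.11   -0.11    0.95]
Leontief inverse L = M⁻¹:
  [  1.0638    0.1721    0.1293    0.0491    0.0984    0.1485]
  [  0.1904    1.2005    0.1276    0.0738    0.0725    0.1853]
  [  0.1631    0.2111    1.1646    0.1187    0.1078    0.1754]
  [  0.2019    0.2206    0.2127    1.0814    0.1754    0.2180]
  [  0.1508    0.2139    0.0725    0.1085    1.0791    0.1619]
  [  0.1116    0.2043    0.1731    0.1596    0.1673    1.1393]
Total output x = L · d:
  x_0 = 1.0638·99 + 0.1721·35 + 0.1293·41 + 0.0491·46 + 0.0984·36 + 0.1485·45 = 129.1244
  x_1 = 0.1904·99 + 1.2005·35 + 0.1276·41 + 0.0738·46 + 0.0725·36 + 0.1853·45 = 80.4375
  x_2 = 0.1631·99 + 0.2111·35 + 1.1646·41 + 0.1187·46 + 0.1078·36 + 0.1754·45 = 88.5168
  x_3 = 0.2019·99 + 0.2206·35 + 0.2127·41 + 1.0814·46 + 0.1754·36 + 0.2180·45 = 102.3007
  x_4 = 0.1508·99 + 0.2139·35 + 0.0725·41 + 0.1085·46 + 1.0791·36 + 0.1619·45 = 76.5139
  x_5 = 0.1116·99 + 0.2043·35 + 0.1731·41 + 0.1596·46 + 0.1673·36 + 1.1393·45 = 89.9355
Output multipliers (column sums of L):
  Agriculture: 1.8817
  Services: 2.2224
  Electronics: 1.8797
  Healthcare: 1.5910
  Mining: 1.7005
  Chemicals: 2.0284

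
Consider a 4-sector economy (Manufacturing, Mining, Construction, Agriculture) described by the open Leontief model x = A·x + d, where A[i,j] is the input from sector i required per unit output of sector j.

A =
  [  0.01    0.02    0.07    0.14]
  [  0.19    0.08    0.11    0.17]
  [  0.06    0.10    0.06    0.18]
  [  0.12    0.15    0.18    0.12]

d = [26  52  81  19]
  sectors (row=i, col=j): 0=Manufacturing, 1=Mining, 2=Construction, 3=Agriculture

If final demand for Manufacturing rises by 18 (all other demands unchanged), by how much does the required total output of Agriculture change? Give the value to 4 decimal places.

3.9487

Form M = I − A:
  [  0.99   -0.02   -0.07   -0.14]
  [ -0.19    0.92   -0.11   -0.17]
  [ -0.06   -0.10    0.94   -0.18]
  [ -0.12   -0.15   -0.18    0.88]
Leontief inverse L = M⁻¹:
  [  1.0565    0.0706    0.1267    0.2076]
  [  0.2753    1.1677    0.2172    0.3138]
  [  0.1387    0.1756    1.1505    0.2913]
  [  0.2194    0.2446    0.2896    1.2778]
Total output x = L · d:
  x_0 = 1.0565·26 + 0.0706·52 + 0.1267·81 + 0.2076·19 = 45.3469
  x_1 = 0.2753·26 + 1.1677·52 + 0.2172·81 + 0.3138·19 = 91.4389
  x_2 = 0.1387·26 + 0.1756·52 + 1.1505·81 + 0.2913·19 = 111.4611
  x_3 = 0.2194·26 + 0.2446·52 + 0.2896·81 + 1.2778·19 = 66.1596
Δx_3 = L[3,0] · Δd_0 = 0.2194 · 18 = 3.9487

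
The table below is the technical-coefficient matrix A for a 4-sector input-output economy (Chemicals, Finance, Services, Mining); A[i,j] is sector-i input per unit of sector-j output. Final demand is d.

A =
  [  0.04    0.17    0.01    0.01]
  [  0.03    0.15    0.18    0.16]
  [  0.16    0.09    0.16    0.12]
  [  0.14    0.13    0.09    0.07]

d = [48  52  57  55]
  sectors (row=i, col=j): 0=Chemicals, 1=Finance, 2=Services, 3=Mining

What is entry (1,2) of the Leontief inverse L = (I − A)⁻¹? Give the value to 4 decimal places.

L[1,2] = 0.3023

Form M = I − A:
  [  0.96   -0.17   -0.01   -0.01]
  [ -0.03    0.85   -0.18   -0.16]
  [ -0.16   -0.09    0.84   -0.12]
  [ -0.14   -0.13   -0.09    0.93]
Leontief inverse L = M⁻¹:
  [  1.0690    0.2302    0.0685    0.0599]
  [  0.1280    1.2738    0.3023    0.2595]
  [  0.2463    0.2137    1.2608    0.2021]
  [  0.2027    0.2334    0.1746    1.1401]
Total output x = L · d:
  x_0 = 1.0690·48 + 0.2302·52 + 0.0685·57 + 0.0599·55 = 70.4844
  x_1 = 0.1280·48 + 1.2738·52 + 0.3023·57 + 0.2595·55 = 103.8859
  x_2 = 0.2463·48 + 0.2137·52 + 1.2608·57 + 0.2021·55 = 105.9165
  x_3 = 0.2027·48 + 0.2334·52 + 0.1746·57 + 1.1401·55 = 94.5220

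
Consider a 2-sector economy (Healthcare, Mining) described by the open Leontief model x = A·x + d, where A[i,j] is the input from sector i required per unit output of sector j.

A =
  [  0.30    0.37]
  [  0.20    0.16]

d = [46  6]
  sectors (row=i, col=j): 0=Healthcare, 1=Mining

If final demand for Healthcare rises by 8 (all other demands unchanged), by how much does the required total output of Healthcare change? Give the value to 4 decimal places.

13.0739

Form M = I − A:
  [  0.70   -0.37]
  [ -0.20    0.84]
Leontief inverse L = M⁻¹:
  [  1.6342    0.7198]
  [  0.3891    1.3619]
Total output x = L · d:
  x_0 = 1.6342·46 + 0.7198·6 = 79.4942
  x_1 = 0.3891·46 + 1.3619·6 = 26.0700
Δx_0 = L[0,0] · Δd_0 = 1.6342 · 8 = 13.0739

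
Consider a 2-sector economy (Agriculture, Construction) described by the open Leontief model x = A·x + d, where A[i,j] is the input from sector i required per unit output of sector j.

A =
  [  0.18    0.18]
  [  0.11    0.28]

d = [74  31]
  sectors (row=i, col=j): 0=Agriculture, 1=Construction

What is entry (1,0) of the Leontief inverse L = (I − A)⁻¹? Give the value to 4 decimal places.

Form M = I − A:
  [  0.82   -0.18]
  [ -0.11    0.72]
Leontief inverse L = M⁻¹:
  [  1.2618    0.3155]
  [  0.1928    1.4371]
Total output x = L · d:
  x_0 = 1.2618·74 + 0.3155·31 = 103.1546
  x_1 = 0.1928·74 + 1.4371·31 = 58.8153

L[1,0] = 0.1928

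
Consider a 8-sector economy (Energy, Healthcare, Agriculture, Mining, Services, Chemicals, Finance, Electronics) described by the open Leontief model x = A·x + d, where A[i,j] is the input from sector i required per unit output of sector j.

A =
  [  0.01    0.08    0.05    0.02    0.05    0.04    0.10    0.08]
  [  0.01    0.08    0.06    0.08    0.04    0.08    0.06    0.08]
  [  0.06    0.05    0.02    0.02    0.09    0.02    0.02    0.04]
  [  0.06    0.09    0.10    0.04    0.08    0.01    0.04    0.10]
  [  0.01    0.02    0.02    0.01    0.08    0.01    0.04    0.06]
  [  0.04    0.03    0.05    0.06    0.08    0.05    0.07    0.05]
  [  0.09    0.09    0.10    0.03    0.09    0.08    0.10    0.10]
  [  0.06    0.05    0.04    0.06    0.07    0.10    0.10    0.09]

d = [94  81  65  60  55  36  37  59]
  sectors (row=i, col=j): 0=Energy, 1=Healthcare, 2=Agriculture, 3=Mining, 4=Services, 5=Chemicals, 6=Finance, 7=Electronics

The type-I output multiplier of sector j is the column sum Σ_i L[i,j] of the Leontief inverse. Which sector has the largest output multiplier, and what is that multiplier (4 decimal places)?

Electronics (2.1168)

Form M = I − A:
  [  0.99   -0.08   -0.05   -0.02   -0.05   -0.04   -0.10   -0.08]
  [ -0.01    0.92   -0.06   -0.08   -0.04   -0.08   -0.06   -0.08]
  [ -0.06   -0.05    0.98   -0.02   -0.09   -0.02   -0.02   -0.04]
  [ -0.06   -0.09   -0.10    0.96   -0.08   -0.01   -0.04   -0.10]
  [ -0.01   -0.02   -0.02   -0.01    0.92   -0.01   -0.04   -0.06]
  [ -0.04   -0.03   -0.05   -0.06   -0.08    0.95   -0.07   -0.05]
  [ -0.09   -0.09   -0.10   -0.03   -0.09   -0.08    0.90   -0.10]
  [ -0.06   -0.05   -0.04   -0.06   -0.07   -0.10   -0.10    0.91]
Leontief inverse L = M⁻¹:
  [  1.0482    0.1302    0.0957    0.0551    0.1107    0.0872    0.1573    0.1432]
  [  0.0519    1.1358    0.1117    0.1204    0.1080    0.1285    0.1208    0.1500]
  [  0.0804    0.0826    1.0482    0.0417    0.1303    0.0478    0.0583    0.0826]
  [  0.0993    0.1465    0.1475    1.0781    0.1481    0.0591    0.1022    0.1708]
  [  0.0295    0.0449    0.0426    0.0271    1.1141    0.0339    0.0711    0.0945]
  [  0.0751    0.0769    0.0931    0.0901    0.1394    1.0885    0.1226    0.1098]
  [  0.1439    0.1647    0.1658    0.0804    0.1817    0.1465    1.1863    0.1936]
  [  0.1084    0.1143    0.1000    0.1040    0.1497    0.1571    0.1756    1.1721]
Total output x = L · d:
  x_0 = 1.0482·94 + 0.1302·81 + 0.0957·65 + 0.0551·60 + 0.1107·55 + 0.0872·36 + 0.1573·37 + 0.1432·59 = 142.0969
  x_1 = 0.0519·94 + 1.1358·81 + 0.1117·65 + 0.1204·60 + 0.1080·55 + 0.1285·36 + 0.1208·37 + 0.1500·59 = 135.2485
  x_2 = 0.0804·94 + 0.0826·81 + 1.0482·65 + 0.0417·60 + 0.1303·55 + 0.0478·36 + 0.0583·37 + 0.0826·59 = 100.8149
  x_3 = 0.0993·94 + 0.1465·81 + 0.1475·65 + 1.0781·60 + 0.1481·55 + 0.0591·36 + 0.1022·37 + 0.1708·59 = 119.6054
  x_4 = 0.0295·94 + 0.0449·81 + 0.0426·65 + 0.0271·60 + 1.1141·55 + 0.0339·36 + 0.0711·37 + 0.0945·59 = 81.5109
  x_5 = 0.0751·94 + 0.0769·81 + 0.0931·65 + 0.0901·60 + 0.1394·55 + 1.0885·36 + 0.1226·37 + 0.1098·59 = 82.6097
  x_6 = 0.1439·94 + 0.1647·81 + 0.1658·65 + 0.0804·60 + 0.1817·55 + 0.1465·36 + 1.1863·37 + 0.1936·59 = 113.0533
  x_7 = 0.1084·94 + 0.1143·81 + 0.1000·65 + 0.1040·60 + 0.1497·55 + 0.1571·36 + 0.1756·37 + 1.1721·59 = 121.7244
Output multipliers (column sums of L):
  Energy: 1.6367
  Healthcare: 1.8960
  Agriculture: 1.8045
  Mining: 1.5970
  Services: 2.0819
  Chemicals: 1.7487
  Finance: 1.9942
  Electronics: 2.1168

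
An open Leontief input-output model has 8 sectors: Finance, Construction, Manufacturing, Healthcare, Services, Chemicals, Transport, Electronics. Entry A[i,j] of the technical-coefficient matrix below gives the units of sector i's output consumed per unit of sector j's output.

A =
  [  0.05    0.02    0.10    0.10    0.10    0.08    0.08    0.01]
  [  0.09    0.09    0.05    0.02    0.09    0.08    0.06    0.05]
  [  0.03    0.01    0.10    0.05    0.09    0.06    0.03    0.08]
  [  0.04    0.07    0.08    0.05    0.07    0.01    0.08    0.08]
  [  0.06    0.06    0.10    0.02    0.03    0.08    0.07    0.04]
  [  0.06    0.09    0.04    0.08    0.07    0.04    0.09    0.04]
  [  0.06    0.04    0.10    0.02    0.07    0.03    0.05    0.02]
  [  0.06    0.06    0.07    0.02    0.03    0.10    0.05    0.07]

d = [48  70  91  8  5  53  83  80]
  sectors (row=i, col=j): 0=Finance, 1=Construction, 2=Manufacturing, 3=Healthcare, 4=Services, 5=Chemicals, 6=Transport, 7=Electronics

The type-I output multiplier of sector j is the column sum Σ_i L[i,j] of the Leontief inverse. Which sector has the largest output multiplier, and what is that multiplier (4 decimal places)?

Manufacturing (2.2348)

Form M = I − A:
  [  0.95   -0.02   -0.10   -0.10   -0.10   -0.08   -0.08   -0.01]
  [ -0.09    0.91   -0.05   -0.02   -0.09   -0.08   -0.06   -0.05]
  [ -0.03   -0.01    0.90   -0.05   -0.09   -0.06   -0.03   -0.08]
  [ -0.04   -0.07   -0.08    0.95   -0.07   -0.01   -0.08   -0.08]
  [ -0.06   -0.06   -0.10   -0.02    0.97   -0.08   -0.07   -0.04]
  [ -0.06   -0.09   -0.04   -0.08   -0.07    0.96   -0.09   -0.04]
  [ -0.06   -0.04   -0.10   -0.02   -0.07   -0.03    0.95   -0.02]
  [ -0.06   -0.06   -0.07   -0.02   -0.03   -0.10   -0.05    0.93]
Leontief inverse L = M⁻¹:
  [  1.1039    0.0727    0.1855    0.1469    0.1705    0.1362    0.1444    0.0607]
  [  0.1488    1.1455    0.1318    0.0669    0.1611    0.1441    0.1253    0.0961]
  [  0.0751    0.0538    1.1702    0.0875    0.1455    0.1125    0.0820    0.1247]
  [  0.0906    0.1167    0.1553    1.0866    0.1313    0.0665    0.1340    0.1255]
  [  0.1083    0.1050    0.1708    0.0611    1.0931    0.1326    0.1237    0.0821]
  [  0.1154    0.1431    0.1192    0.1217    0.1378    1.0971    0.1514    0.0860]
  [  0.0997    0.0755    0.1630    0.0538    0.1225    0.0756    1.0946    0.0558]
  [  0.1097    0.1080    0.1390    0.0617    0.0918    0.1543    0.1056    1.1124]
Total output x = L · d:
  x_0 = 1.1039·48 + 0.0727·70 + 0.1855·91 + 0.1469·8 + 0.1705·5 + 0.1362·53 + 0.1444·83 + 0.0607·80 = 101.0409
  x_1 = 0.1488·48 + 1.1455·70 + 0.1318·91 + 0.0669·8 + 0.1611·5 + 0.1441·53 + 0.1253·83 + 0.0961·80 = 126.3825
  x_2 = 0.0751·48 + 0.0538·70 + 1.1702·91 + 0.0875·8 + 0.1455·5 + 0.1125·53 + 0.0820·83 + 0.1247·80 = 138.0309
  x_3 = 0.0906·48 + 0.1167·70 + 0.1553·91 + 1.0866·8 + 0.1313·5 + 0.0665·53 + 0.1340·83 + 0.1255·80 = 60.6856
  x_4 = 0.1083·48 + 0.1050·70 + 0.1708·91 + 0.0611·8 + 1.0931·5 + 0.1326·53 + 0.1237·83 + 0.0821·80 = 57.9156
  x_5 = 0.1154·48 + 0.1431·70 + 0.1192·91 + 0.1217·8 + 0.1378·5 + 1.0971·53 + 0.1514·83 + 0.0860·80 = 105.6619
  x_6 = 0.0997·48 + 0.0755·70 + 0.1630·91 + 0.0538·8 + 0.1225·5 + 0.0756·53 + 1.0946·83 + 0.0558·80 = 125.2690
  x_7 = 0.1097·48 + 0.1080·70 + 0.1390·91 + 0.0617·8 + 0.0918·5 + 0.1543·53 + 0.1056·83 + 1.1124·80 = 132.3531
Output multipliers (column sums of L):
  Finance: 1.8515
  Construction: 1.8202
  Manufacturing: 2.2348
  Healthcare: 1.6863
  Services: 2.0536
  Chemicals: 1.9189
  Transport: 1.9609
  Electronics: 1.7434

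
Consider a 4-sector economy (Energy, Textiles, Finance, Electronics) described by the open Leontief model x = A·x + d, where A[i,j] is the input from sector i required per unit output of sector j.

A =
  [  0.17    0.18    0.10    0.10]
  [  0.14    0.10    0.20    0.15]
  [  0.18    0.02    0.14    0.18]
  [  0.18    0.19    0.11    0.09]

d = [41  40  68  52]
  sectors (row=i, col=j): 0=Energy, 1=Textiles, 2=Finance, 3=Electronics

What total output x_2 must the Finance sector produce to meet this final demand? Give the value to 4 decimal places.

127.0107

Form M = I − A:
  [  0.83   -0.18   -0.10   -0.10]
  [ -0.14    0.90   -0.20   -0.15]
  [ -0.18   -0.02    0.86   -0.18]
  [ -0.18   -0.19   -0.11    0.91]
Leontief inverse L = M⁻¹:
  [  1.3770    0.3364    0.2717    0.2605]
  [  0.3642    1.2604    0.3767    0.3223]
  [  0.3792    0.1731    1.2887    0.3251]
  [  0.3942    0.3506    0.2882    1.2570]
Total output x = L · d:
  x_0 = 1.3770·41 + 0.3364·40 + 0.2717·68 + 0.2605·52 = 101.9337
  x_1 = 0.3642·41 + 1.2604·40 + 0.3767·68 + 0.3223·52 = 107.7169
  x_2 = 0.3792·41 + 0.1731·40 + 1.2887·68 + 0.3251·52 = 127.0107
  x_3 = 0.3942·41 + 0.3506·40 + 0.2882·68 + 1.2570·52 = 115.1489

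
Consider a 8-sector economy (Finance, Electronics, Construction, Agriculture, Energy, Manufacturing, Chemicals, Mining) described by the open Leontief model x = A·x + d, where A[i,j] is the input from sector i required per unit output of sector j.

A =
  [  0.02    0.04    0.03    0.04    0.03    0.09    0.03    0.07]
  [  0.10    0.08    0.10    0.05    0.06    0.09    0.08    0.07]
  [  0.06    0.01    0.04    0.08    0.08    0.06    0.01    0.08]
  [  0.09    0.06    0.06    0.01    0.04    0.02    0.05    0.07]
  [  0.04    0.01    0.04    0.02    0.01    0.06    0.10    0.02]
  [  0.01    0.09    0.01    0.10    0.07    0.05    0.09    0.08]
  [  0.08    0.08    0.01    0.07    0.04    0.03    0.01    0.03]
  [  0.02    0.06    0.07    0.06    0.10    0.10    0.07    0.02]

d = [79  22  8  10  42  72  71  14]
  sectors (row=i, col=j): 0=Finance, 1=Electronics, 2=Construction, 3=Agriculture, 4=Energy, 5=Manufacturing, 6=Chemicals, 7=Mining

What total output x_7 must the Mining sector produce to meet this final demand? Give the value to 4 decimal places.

Form M = I − A:
  [  0.98   -0.04   -0.03   -0.04   -0.03   -0.09   -0.03   -0.07]
  [ -0.10    0.92   -0.10   -0.05   -0.06   -0.09   -0.08   -0.07]
  [ -0.06   -0.01    0.96   -0.08   -0.08   -0.06   -0.01   -0.08]
  [ -0.09   -0.06   -0.06    0.99   -0.04   -0.02   -0.05   -0.07]
  [ -0.04   -0.01   -0.04   -0.02    0.99   -0.06   -0.10   -0.02]
  [ -0.01   -0.09   -0.01   -0.10   -0.07    0.95   -0.09   -0.08]
  [ -0.08   -0.08   -0.01   -0.07   -0.04   -0.03    0.99   -0.03]
  [ -0.02   -0.06   -0.07   -0.06   -0.10   -0.10   -0.07    0.98]
Leontief inverse L = M⁻¹:
  [  1.0507    0.0775    0.0582    0.0767    0.0669    0.1296    0.0685    0.1049]
  [  0.1566    1.1406    0.1486    0.1126    0.1209    0.1607    0.1403    0.1327]
  [  0.0939    0.0473    1.0721    0.1168    0.1186    0.1052    0.0533    0.1186]
  [  0.1251    0.0970    0.0923    1.0487    0.0788    0.0681    0.0873    0.1081]
  [  0.0669    0.0410    0.0586    0.0513    1.0377    0.0896    0.1249    0.0485]
  [  0.0614    0.1426    0.0529    0.1455    0.1172    1.1035    0.1423    0.1261]
  [  0.1139    0.1150    0.0413    0.1004    0.0718    0.0710    1.0467    0.0662]
  [  0.0666    0.1077    0.1068    0.1083    0.1450    0.1510    0.1212    1.0683]
Total output x = L · d:
  x_0 = 1.0507·79 + 0.0775·22 + 0.0582·8 + 0.0767·10 + 0.0669·42 + 0.1296·72 + 0.0685·71 + 0.1049·14 = 104.4167
  x_1 = 0.1566·79 + 1.1406·22 + 0.1486·8 + 0.1126·10 + 0.1209·42 + 0.1607·72 + 0.1403·71 + 0.1327·14 = 68.2398
  x_2 = 0.0939·79 + 0.0473·22 + 1.0721·8 + 0.1168·10 + 0.1186·42 + 0.1052·72 + 0.0533·71 + 0.1186·14 = 36.2052
  x_3 = 0.1251·79 + 0.0970·22 + 0.0923·8 + 1.0487·10 + 0.0788·42 + 0.0681·72 + 0.0873·71 + 0.1081·14 = 39.1662
  x_4 = 0.0669·79 + 0.0410·22 + 0.0586·8 + 0.0513·10 + 1.0377·42 + 0.0896·72 + 0.1249·71 + 0.0485·14 = 66.7500
  x_5 = 0.0614·79 + 0.1426·22 + 0.0529·8 + 0.1455·10 + 0.1172·42 + 1.1035·72 + 0.1423·71 + 0.1261·14 = 106.1109
  x_6 = 0.1139·79 + 0.1150·22 + 0.0413·8 + 0.1004·10 + 0.0718·42 + 0.0710·72 + 1.0467·71 + 0.0662·14 = 96.2346
  x_7 = 0.0666·79 + 0.1077·22 + 0.1068·8 + 0.1083·10 + 0.1450·42 + 0.1510·72 + 0.1212·71 + 1.0683·14 = 50.0914

50.0914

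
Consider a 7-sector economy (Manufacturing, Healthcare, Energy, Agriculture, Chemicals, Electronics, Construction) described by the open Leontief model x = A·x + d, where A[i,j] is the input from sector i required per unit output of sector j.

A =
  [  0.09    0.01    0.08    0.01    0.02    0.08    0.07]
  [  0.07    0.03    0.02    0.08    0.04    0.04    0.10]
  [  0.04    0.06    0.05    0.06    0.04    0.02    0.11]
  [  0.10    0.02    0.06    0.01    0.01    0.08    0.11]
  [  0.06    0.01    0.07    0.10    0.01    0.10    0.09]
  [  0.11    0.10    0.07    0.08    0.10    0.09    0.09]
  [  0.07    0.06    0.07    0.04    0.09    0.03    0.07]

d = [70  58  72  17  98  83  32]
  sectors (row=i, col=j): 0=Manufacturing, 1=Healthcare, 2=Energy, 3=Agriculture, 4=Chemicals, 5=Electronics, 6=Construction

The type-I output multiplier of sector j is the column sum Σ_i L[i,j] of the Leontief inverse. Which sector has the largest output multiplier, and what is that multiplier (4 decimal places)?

Construction (2.1103)

Form M = I − A:
  [  0.91   -0.01   -0.08   -0.01   -0.02   -0.08   -0.07]
  [ -0.07    0.97   -0.02   -0.08   -0.04   -0.04   -0.10]
  [ -0.04   -0.06    0.95   -0.06   -0.04   -0.02   -0.11]
  [ -0.10   -0.02   -0.06    0.99   -0.01   -0.08   -0.11]
  [ -0.06   -0.01   -0.07   -0.10    0.99   -0.10   -0.09]
  [ -0.11   -0.10   -0.07   -0.08   -0.10    0.91   -0.09]
  [ -0.07   -0.06   -0.07   -0.04   -0.09   -0.03    0.93]
Leontief inverse L = M⁻¹:
  [  1.1395    0.0407    0.1214    0.0422    0.0534    0.1184    0.1261]
  [  0.1230    1.0573    0.0625    0.1107    0.0715    0.0815    0.1582]
  [  0.0894    0.0873    1.0897    0.0926    0.0714    0.0572    0.1684]
  [  0.1542    0.0530    0.1049    1.0437    0.0476    0.1208    0.1695]
  [  0.1236    0.0476    0.1202    0.1370    1.0504    0.1484    0.1608]
  [  0.1977    0.1466    0.1393    0.1391    0.1515    1.1609    0.1906]
  [  0.1254    0.0895    0.1158    0.0799    0.1226    0.0755    1.1366]
Total output x = L · d:
  x_0 = 1.1395·70 + 0.0407·58 + 0.1214·72 + 0.0422·17 + 0.0534·98 + 0.1184·83 + 0.1261·32 = 110.6855
  x_1 = 0.1230·70 + 1.0573·58 + 0.0625·72 + 0.1107·17 + 0.0715·98 + 0.0815·83 + 0.1582·32 = 95.1390
  x_2 = 0.0894·70 + 0.0873·58 + 1.0897·72 + 0.0926·17 + 0.0714·98 + 0.0572·83 + 0.1684·32 = 108.4840
  x_3 = 0.1542·70 + 0.0530·58 + 0.1049·72 + 1.0437·17 + 0.0476·98 + 0.1208·83 + 0.1695·32 = 59.2788
  x_4 = 0.1236·70 + 0.0476·58 + 0.1202·72 + 0.1370·17 + 1.0504·98 + 0.1484·83 + 0.1608·32 = 142.7943
  x_5 = 0.1977·70 + 0.1466·58 + 0.1393·72 + 0.1391·17 + 0.1515·98 + 1.1609·83 + 0.1906·32 = 152.0367
  x_6 = 0.1254·70 + 0.0895·58 + 0.1158·72 + 0.0799·17 + 0.1226·98 + 0.0755·83 + 1.1366·32 = 78.3161
Output multipliers (column sums of L):
  Manufacturing: 1.9527
  Healthcare: 1.5219
  Energy: 1.7539
  Agriculture: 1.6452
  Chemicals: 1.5684
  Electronics: 1.7626
  Construction: 2.1103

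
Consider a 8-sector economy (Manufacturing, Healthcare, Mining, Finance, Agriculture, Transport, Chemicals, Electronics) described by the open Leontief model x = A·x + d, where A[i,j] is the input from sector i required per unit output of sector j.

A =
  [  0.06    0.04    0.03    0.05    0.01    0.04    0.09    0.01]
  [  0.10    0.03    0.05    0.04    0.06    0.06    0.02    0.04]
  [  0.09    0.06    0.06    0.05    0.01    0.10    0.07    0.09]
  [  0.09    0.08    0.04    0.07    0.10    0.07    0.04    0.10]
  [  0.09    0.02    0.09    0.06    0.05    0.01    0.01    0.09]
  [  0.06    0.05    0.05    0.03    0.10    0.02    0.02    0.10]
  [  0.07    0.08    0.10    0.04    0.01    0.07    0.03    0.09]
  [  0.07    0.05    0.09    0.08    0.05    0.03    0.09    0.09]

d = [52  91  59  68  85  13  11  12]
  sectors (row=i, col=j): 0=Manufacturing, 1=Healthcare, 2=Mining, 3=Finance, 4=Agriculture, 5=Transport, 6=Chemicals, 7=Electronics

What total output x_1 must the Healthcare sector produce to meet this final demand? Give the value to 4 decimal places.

Form M = I − A:
  [  0.94   -0.04   -0.03   -0.05   -0.01   -0.04   -0.09   -0.01]
  [ -0.10    0.97   -0.05   -0.04   -0.06   -0.06   -0.02   -0.04]
  [ -0.09   -0.06    0.94   -0.05   -0.01   -0.10   -0.07   -0.09]
  [ -0.09   -0.08   -0.04    0.93   -0.10   -0.07   -0.04   -0.10]
  [ -0.09   -0.02   -0.09   -0.06    0.95   -0.01   -0.01   -0.09]
  [ -0.06   -0.05   -0.05   -0.03   -0.10    0.98   -0.02   -0.10]
  [ -0.07   -0.08   -0.10   -0.04   -0.01   -0.07    0.97   -0.09]
  [ -0.07   -0.05   -0.09   -0.08   -0.05   -0.03   -0.09    0.91]
Leontief inverse L = M⁻¹:
  [  1.1071    0.0737    0.0681    0.0810    0.0374    0.0730    0.1195    0.0546]
  [  0.1561    1.0660    0.0940    0.0788    0.0937    0.0948    0.0580    0.0919]
  [  0.1652    0.1119    1.1213    0.1017    0.0569    0.1495    0.1215    0.1629]
  [  0.1758    0.1337    0.1093    1.1298    0.1536    0.1210    0.0944    0.1806]
  [  0.1521    0.0608    0.1392    0.1050    1.0844    0.0512    0.0557    0.1480]
  [  0.1235    0.0883    0.1030    0.0752    0.1362    1.0574    0.0618    0.1595]
  [  0.1416    0.1271    0.1562    0.0886    0.0526    0.1183    1.0792    0.1573]
  [  0.1520    0.1059    0.1574    0.1370    0.0964    0.0856    0.1445    1.1691]
Total output x = L · d:
  x_0 = 1.1071·52 + 0.0737·91 + 0.0681·59 + 0.0810·68 + 0.0374·85 + 0.0730·13 + 0.1195·11 + 0.0546·12 = 79.8989
  x_1 = 0.1561·52 + 1.0660·91 + 0.0940·59 + 0.0788·68 + 0.0937·85 + 0.0948·13 + 0.0580·11 + 0.0919·12 = 126.9676
  x_2 = 0.1652·52 + 0.1119·91 + 1.1213·59 + 0.1017·68 + 0.0569·85 + 0.1495·13 + 0.1215·11 + 0.1629·12 = 101.9131
  x_3 = 0.1758·52 + 0.1337·91 + 0.1093·59 + 1.1298·68 + 0.1536·85 + 0.1210·13 + 0.0944·11 + 0.1806·12 = 122.4094
  x_4 = 0.1521·52 + 0.0608·91 + 0.1392·59 + 0.1050·68 + 1.0844·85 + 0.0512·13 + 0.0557·11 + 0.1480·12 = 124.0189
  x_5 = 0.1235·52 + 0.0883·91 + 0.1030·59 + 0.0752·68 + 0.1362·85 + 1.0574·13 + 0.0618·11 + 0.1595·12 = 53.5688
  x_6 = 0.1416·52 + 0.1271·91 + 0.1562·59 + 0.0886·68 + 0.0526·85 + 0.1183·13 + 1.0792·11 + 0.1573·12 = 53.9421
  x_7 = 0.1520·52 + 0.1059·91 + 0.1574·59 + 0.1370·68 + 0.0964·85 + 0.0856·13 + 0.1445·11 + 1.1691·12 = 61.0649

126.9676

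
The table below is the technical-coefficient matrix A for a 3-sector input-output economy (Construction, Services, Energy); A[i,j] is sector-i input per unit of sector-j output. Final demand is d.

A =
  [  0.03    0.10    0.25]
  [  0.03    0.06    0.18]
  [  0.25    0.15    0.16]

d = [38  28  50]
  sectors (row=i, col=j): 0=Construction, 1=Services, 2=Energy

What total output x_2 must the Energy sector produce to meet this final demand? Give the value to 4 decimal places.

Form M = I − A:
  [  0.97   -0.10   -0.25]
  [ -0.03    0.94   -0.18]
  [ -0.25   -0.15    0.84]
Leontief inverse L = M⁻¹:
  [  1.1334    0.1806    0.3760]
  [  0.1043    1.1181    0.2706]
  [  0.3560    0.2534    1.3507]
Total output x = L · d:
  x_0 = 1.1334·38 + 0.1806·28 + 0.3760·50 = 66.9278
  x_1 = 0.1043·38 + 1.1181·28 + 0.2706·50 = 48.8045
  x_2 = 0.3560·38 + 0.2534·28 + 1.3507·50 = 88.1579

88.1579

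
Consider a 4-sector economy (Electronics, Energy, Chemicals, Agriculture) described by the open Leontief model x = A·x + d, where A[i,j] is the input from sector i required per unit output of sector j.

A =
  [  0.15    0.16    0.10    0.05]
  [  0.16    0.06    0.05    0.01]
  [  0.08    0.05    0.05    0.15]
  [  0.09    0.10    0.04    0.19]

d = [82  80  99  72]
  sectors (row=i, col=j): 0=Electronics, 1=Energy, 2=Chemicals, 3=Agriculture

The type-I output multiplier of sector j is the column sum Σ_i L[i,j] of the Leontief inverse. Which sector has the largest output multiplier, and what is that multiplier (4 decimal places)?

Form M = I − A:
  [  0.85   -0.16   -0.10   -0.05]
  [ -0.16    0.94   -0.05   -0.01]
  [ -0.08   -0.05    0.95   -0.15]
  [ -0.09   -0.10   -0.04    0.81]
Leontief inverse L = M⁻¹:
  [  1.2452    0.2312    0.1478    0.1071]
  [  0.2214    1.1105    0.0836    0.0429]
  [  0.1438    0.1044    1.0821    0.2106]
  [  0.1728    0.1679    0.0802    1.2622]
Total output x = L · d:
  x_0 = 1.2452·82 + 0.2312·80 + 0.1478·99 + 0.1071·72 = 142.9436
  x_1 = 0.2214·82 + 1.1105·80 + 0.0836·99 + 0.0429·72 = 118.3586
  x_2 = 0.1438·82 + 0.1044·80 + 1.0821·99 + 0.2106·72 = 142.4380
  x_3 = 0.1728·82 + 0.1679·80 + 0.0802·99 + 1.2622·72 = 126.4177
Output multipliers (column sums of L):
  Electronics: 1.7833
  Energy: 1.6141
  Chemicals: 1.3936
  Agriculture: 1.6227

Electronics (1.7833)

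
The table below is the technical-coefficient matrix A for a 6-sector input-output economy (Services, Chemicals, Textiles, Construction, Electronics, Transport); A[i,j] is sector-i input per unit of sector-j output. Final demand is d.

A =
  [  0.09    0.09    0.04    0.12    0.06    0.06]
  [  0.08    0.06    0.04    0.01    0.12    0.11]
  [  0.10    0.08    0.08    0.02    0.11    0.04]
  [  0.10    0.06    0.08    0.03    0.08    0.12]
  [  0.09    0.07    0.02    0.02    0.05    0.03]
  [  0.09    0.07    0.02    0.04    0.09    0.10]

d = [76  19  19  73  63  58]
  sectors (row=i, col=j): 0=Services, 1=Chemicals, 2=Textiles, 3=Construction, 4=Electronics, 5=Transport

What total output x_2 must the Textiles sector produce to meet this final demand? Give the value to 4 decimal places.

55.6996

Form M = I − A:
  [  0.91   -0.09   -0.04   -0.12   -0.06   -0.06]
  [ -0.08    0.94   -0.04   -0.01   -0.12   -0.11]
  [ -0.10   -0.08    0.92   -0.02   -0.11   -0.04]
  [ -0.10   -0.06   -0.08    0.97   -0.08   -0.12]
  [ -0.09   -0.07   -0.02   -0.02    0.95   -0.03]
  [ -0.09   -0.07   -0.02   -0.04   -0.09    0.90]
Leontief inverse L = M⁻¹:
  [  1.1616    0.1460    0.0757    0.1544    0.1253    0.1234]
  [  0.1424    1.1105    0.0653    0.0406    0.1753    0.1594]
  [  0.1648    0.1327    1.1100    0.0518    0.1685    0.0891]
  [  0.1719    0.1181    0.1123    1.0661    0.1454    0.1779]
  [  0.1324    0.1047    0.0392    0.0434    1.0886    0.0654]
  [  0.1518    0.1197    0.0462    0.0715    0.1452    1.1523]
Total output x = L · d:
  x_0 = 1.1616·76 + 0.1460·19 + 0.0757·19 + 0.1544·73 + 0.1253·63 + 0.1234·58 = 118.8219
  x_1 = 0.1424·76 + 1.1105·19 + 0.0653·19 + 0.0406·73 + 0.1753·63 + 0.1594·58 = 56.4150
  x_2 = 0.1648·76 + 0.1327·19 + 1.1100·19 + 0.0518·73 + 0.1685·63 + 0.0891·58 = 55.6996
  x_3 = 0.1719·76 + 0.1181·19 + 0.1123·19 + 1.0661·73 + 0.1454·63 + 0.1779·58 = 114.7393
  x_4 = 0.1324·76 + 0.1047·19 + 0.0392·19 + 0.0434·73 + 1.0886·63 + 0.0654·58 = 88.3457
  x_5 = 0.1518·76 + 0.1197·19 + 0.0462·19 + 0.0715·73 + 0.1452·63 + 1.1523·58 = 95.8863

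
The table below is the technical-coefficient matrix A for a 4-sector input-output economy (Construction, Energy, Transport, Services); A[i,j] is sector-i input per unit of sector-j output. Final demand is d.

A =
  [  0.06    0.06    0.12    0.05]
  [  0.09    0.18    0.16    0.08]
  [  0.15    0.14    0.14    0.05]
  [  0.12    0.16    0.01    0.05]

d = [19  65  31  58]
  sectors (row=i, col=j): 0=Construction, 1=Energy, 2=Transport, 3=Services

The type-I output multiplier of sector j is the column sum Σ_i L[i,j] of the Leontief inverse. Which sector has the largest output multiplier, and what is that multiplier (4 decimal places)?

Form M = I − A:
  [  0.94   -0.06   -0.12   -0.05]
  [ -0.09    0.82   -0.16   -0.08]
  [ -0.15   -0.14    0.86   -0.05]
  [ -0.12   -0.16   -0.01    0.95]
Leontief inverse L = M⁻¹:
  [  1.1149    0.1278    0.1803    0.0789]
  [  0.1852    1.3053    0.2703    0.1339]
  [  0.2348    0.2486    1.2430    0.0987]
  [  0.1745    0.2386    0.0814    1.0862]
Total output x = L · d:
  x_0 = 1.1149·19 + 0.1278·65 + 0.1803·31 + 0.0789·58 = 39.6525
  x_1 = 0.1852·19 + 1.3053·65 + 0.2703·31 + 0.1339·58 = 104.5087
  x_2 = 0.2348·19 + 0.2486·65 + 1.2430·31 + 0.0987·58 = 64.8795
  x_3 = 0.1745·19 + 0.2386·65 + 0.0814·31 + 1.0862·58 = 84.3458
Output multipliers (column sums of L):
  Construction: 1.7093
  Energy: 1.9203
  Transport: 1.7748
  Services: 1.3977

Energy (1.9203)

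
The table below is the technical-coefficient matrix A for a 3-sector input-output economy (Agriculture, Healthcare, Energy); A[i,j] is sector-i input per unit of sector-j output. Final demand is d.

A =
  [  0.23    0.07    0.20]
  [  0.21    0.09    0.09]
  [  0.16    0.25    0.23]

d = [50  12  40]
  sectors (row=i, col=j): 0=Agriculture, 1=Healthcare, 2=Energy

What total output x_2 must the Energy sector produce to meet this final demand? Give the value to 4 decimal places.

84.6102

Form M = I − A:
  [  0.77   -0.07   -0.20]
  [ -0.21    0.91   -0.09]
  [ -0.16   -0.25    0.77]
Leontief inverse L = M⁻¹:
  [  1.4422    0.2209    0.4004]
  [  0.3745    1.1927    0.2367]
  [  0.4213    0.4332    1.4587]
Total output x = L · d:
  x_0 = 1.4422·50 + 0.2209·12 + 0.4004·40 = 90.7757
  x_1 = 0.3745·50 + 1.1927·12 + 0.2367·40 = 42.5031
  x_2 = 0.4213·50 + 0.4332·12 + 1.4587·40 = 84.6102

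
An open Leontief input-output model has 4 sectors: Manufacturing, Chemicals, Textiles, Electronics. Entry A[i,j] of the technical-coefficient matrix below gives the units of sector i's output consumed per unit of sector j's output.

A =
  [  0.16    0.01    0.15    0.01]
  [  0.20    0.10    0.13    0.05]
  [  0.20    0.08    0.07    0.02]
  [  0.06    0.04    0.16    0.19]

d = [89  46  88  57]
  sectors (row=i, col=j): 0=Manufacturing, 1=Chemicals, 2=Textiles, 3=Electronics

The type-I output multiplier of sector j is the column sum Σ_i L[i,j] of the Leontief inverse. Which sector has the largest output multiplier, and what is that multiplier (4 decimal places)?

Manufacturing (2.0501)

Form M = I − A:
  [  0.84   -0.01   -0.15   -0.01]
  [ -0.20    0.90   -0.13   -0.05]
  [ -0.20   -0.08    0.93   -0.02]
  [ -0.06   -0.04   -0.16    0.81]
Leontief inverse L = M⁻¹:
  [  1.2502    0.0336    0.2102    0.0227]
  [  0.3306    1.1384    0.2262    0.0799]
  [  0.3009    0.1069    1.1454    0.0386]
  [  0.1684    0.0798    0.2530    1.2478]
Total output x = L · d:
  x_0 = 1.2502·89 + 0.0336·46 + 0.2102·88 + 0.0227·57 = 132.6031
  x_1 = 0.3306·89 + 1.1384·46 + 0.2262·88 + 0.0799·57 = 106.2585
  x_2 = 0.3009·89 + 0.1069·46 + 1.1454·88 + 0.0386·57 = 134.6906
  x_3 = 0.1684·89 + 0.0798·46 + 0.2530·88 + 1.2478·57 = 112.0457
Output multipliers (column sums of L):
  Manufacturing: 2.0501
  Chemicals: 1.3587
  Textiles: 1.8348
  Electronics: 1.3891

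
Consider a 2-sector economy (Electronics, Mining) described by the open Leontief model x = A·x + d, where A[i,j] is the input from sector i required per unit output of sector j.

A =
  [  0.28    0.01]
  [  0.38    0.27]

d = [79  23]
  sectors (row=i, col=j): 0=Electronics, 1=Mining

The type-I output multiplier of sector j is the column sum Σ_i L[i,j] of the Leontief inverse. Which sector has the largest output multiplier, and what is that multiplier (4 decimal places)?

Electronics (2.1273)

Form M = I − A:
  [  0.72   -0.01]
  [ -0.38    0.73]
Leontief inverse L = M⁻¹:
  [  1.3990    0.0192]
  [  0.7282    1.3798]
Total output x = L · d:
  x_0 = 1.3990·79 + 0.0192·23 = 110.9621
  x_1 = 0.7282·79 + 1.3798·23 = 89.2679
Output multipliers (column sums of L):
  Electronics: 2.1273
  Mining: 1.3990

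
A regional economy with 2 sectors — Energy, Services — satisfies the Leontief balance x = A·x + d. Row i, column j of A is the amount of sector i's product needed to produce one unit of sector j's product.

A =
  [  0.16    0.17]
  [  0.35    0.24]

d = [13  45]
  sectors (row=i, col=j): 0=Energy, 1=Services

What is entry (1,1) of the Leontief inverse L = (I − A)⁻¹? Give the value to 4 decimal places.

Form M = I − A:
  [  0.84   -0.17]
  [ -0.35    0.76]
Leontief inverse L = M⁻¹:
  [  1.3128    0.2937]
  [  0.6046    1.4510]
Total output x = L · d:
  x_0 = 1.3128·13 + 0.2937·45 = 30.2816
  x_1 = 0.6046·13 + 1.4510·45 = 73.1560

L[1,1] = 1.4510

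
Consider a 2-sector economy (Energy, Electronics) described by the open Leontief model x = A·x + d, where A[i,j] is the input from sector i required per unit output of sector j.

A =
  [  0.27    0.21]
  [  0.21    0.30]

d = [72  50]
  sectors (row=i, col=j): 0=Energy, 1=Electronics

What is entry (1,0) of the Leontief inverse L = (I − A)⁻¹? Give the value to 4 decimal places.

Form M = I − A:
  [  0.73   -0.21]
  [ -0.21    0.70]
Leontief inverse L = M⁻¹:
  [  1.4993    0.4498]
  [  0.4498    1.5635]
Total output x = L · d:
  x_0 = 1.4993·72 + 0.4498·50 = 130.4348
  x_1 = 0.4498·72 + 1.5635·50 = 110.5590

L[1,0] = 0.4498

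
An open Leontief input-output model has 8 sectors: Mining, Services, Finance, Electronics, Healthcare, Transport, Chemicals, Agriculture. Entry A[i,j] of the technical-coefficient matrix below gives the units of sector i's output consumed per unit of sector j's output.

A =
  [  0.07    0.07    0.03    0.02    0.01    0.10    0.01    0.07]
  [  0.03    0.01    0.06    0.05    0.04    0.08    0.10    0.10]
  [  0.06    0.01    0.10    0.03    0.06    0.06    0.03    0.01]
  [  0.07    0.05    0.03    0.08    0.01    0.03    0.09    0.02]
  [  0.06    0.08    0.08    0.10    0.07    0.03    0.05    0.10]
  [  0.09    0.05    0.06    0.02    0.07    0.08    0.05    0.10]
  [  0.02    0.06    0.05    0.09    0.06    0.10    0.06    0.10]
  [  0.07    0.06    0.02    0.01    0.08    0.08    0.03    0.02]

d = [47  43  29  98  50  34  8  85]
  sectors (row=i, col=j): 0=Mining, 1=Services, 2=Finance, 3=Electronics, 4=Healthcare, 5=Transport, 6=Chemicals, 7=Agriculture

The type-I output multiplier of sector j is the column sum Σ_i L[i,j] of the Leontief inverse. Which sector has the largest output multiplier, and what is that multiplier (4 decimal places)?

Form M = I − A:
  [  0.93   -0.07   -0.03   -0.02   -0.01   -0.10   -0.01   -0.07]
  [ -0.03    0.99   -0.06   -0.05   -0.04   -0.08   -0.10   -0.10]
  [ -0.06   -0.01    0.90   -0.03   -0.06   -0.06   -0.03   -0.01]
  [ -0.07   -0.05   -0.03    0.92   -0.01   -0.03   -0.09   -0.02]
  [ -0.06   -0.08   -0.08   -0.10    0.93   -0.03   -0.05   -0.10]
  [ -0.09   -0.05   -0.06   -0.02   -0.07    0.92   -0.05   -0.10]
  [ -0.02   -0.06   -0.05   -0.09   -0.06   -0.10    0.94   -0.10]
  [ -0.07   -0.06   -0.02   -0.01   -0.08   -0.08   -0.03    0.98]
Leontief inverse L = M⁻¹:
  [  1.1135    0.1027    0.0646    0.0456    0.0453    0.1520    0.0434    0.1162]
  [  0.0816    1.0536    0.1045    0.0906    0.0870    0.1419    0.1421    0.1541]
  [  0.1006    0.0411    1.1389    0.0603    0.0931    0.1047    0.0597    0.0505]
  [  0.1088    0.0837    0.0639    1.1153    0.0408    0.0805    0.1274    0.0651]
  [  0.1203    0.1290    0.1332    0.1498    1.1204    0.0997    0.1036    0.1613]
  [  0.1480    0.0979    0.1096    0.0611    0.1200    1.1489    0.0940    0.1620]
  [  0.0800    0.1084    0.1011    0.1374    0.1119    0.1679    1.1127    0.1627]
  [  0.1120    0.0954    0.0578    0.0428    0.1156    0.1296    0.0645    1.0712]
Total output x = L · d:
  x_0 = 1.1135·47 + 0.1027·43 + 0.0646·29 + 0.0456·98 + 0.0453·50 + 0.1520·34 + 0.0434·8 + 0.1162·85 = 80.7471
  x_1 = 0.0816·47 + 1.0536·43 + 0.1045·29 + 0.0906·98 + 0.0870·50 + 0.1419·34 + 0.1421·8 + 0.1541·85 = 84.4574
  x_2 = 0.1006·47 + 0.0411·43 + 1.1389·29 + 0.0603·98 + 0.0931·50 + 0.1047·34 + 0.0597·8 + 0.0505·85 = 58.4190
  x_3 = 0.1088·47 + 0.0837·43 + 0.0639·29 + 1.1153·98 + 0.0408·50 + 0.0805·34 + 0.1274·8 + 0.0651·85 = 131.1944
  x_4 = 0.1203·47 + 0.1290·43 + 0.1332·29 + 0.1498·98 + 1.1204·50 + 0.0997·34 + 0.1036·8 + 0.1613·85 = 103.6923
  x_5 = 0.1480·47 + 0.0979·43 + 0.1096·29 + 0.0611·98 + 0.1200·50 + 1.1489·34 + 0.0940·8 + 0.1620·85 = 79.9127
  x_6 = 0.0800·47 + 0.1084·43 + 0.1011·29 + 0.1374·98 + 0.1119·50 + 0.1679·34 + 1.1127·8 + 0.1627·85 = 58.8543
  x_7 = 0.1120·47 + 0.0954·43 + 0.0578·29 + 0.0428·98 + 0.1156·50 + 0.1296·34 + 0.0645·8 + 1.0712·85 = 116.9940
Output multipliers (column sums of L):
  Mining: 1.8648
  Services: 1.7119
  Finance: 1.7736
  Electronics: 1.7029
  Healthcare: 1.7340
  Transport: 2.0252
  Chemicals: 1.7474
  Agriculture: 1.9430

Transport (2.0252)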